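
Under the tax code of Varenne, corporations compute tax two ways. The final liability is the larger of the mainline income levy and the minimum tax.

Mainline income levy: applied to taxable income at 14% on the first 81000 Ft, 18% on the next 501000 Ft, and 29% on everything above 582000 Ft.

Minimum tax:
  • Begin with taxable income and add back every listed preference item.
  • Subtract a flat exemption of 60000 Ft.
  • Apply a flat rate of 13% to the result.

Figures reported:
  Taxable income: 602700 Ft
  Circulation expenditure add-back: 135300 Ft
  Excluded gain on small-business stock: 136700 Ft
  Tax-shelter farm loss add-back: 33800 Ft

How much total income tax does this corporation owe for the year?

110305 Ft

Minimum tax:
  Adjusted income: 602700 Ft + 135300 Ft + 136700 Ft + 33800 Ft = 908500 Ft
  Less exemption 60000 Ft → base 848500 Ft
  848500 Ft × 13% = 110305 Ft

Mainline income levy:
  81000 Ft × 14% = 11340 Ft
  501000 Ft × 18% = 90180 Ft
  20700 Ft × 29% = 6003 Ft
  → 107523 Ft

110305 Ft > 107523 Ft, so the minimum tax is the binding amount.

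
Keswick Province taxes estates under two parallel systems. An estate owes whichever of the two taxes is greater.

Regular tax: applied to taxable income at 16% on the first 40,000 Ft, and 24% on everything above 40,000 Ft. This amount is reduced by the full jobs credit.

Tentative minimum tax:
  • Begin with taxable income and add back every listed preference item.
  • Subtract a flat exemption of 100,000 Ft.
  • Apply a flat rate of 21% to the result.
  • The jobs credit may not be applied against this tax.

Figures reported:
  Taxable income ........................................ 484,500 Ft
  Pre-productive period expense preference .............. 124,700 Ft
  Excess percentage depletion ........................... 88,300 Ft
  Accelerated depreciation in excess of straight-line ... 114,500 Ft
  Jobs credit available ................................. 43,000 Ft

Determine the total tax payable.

Tentative minimum tax:
  Adjusted income: 484,500 Ft + 124,700 Ft + 88,300 Ft + 114,500 Ft = 812,000 Ft
  Less exemption 100,000 Ft → base 712,000 Ft
  712,000 Ft × 21% = 149,520 Ft

Regular tax:
  40,000 Ft × 16% = 6,400 Ft
  444,500 Ft × 24% = 106,680 Ft
  → 113,080 Ft
  Less jobs credit 43,000 Ft → 70,080 Ft

149,520 Ft > 70,080 Ft, so the tentative minimum tax is the binding amount.

149,520 Ft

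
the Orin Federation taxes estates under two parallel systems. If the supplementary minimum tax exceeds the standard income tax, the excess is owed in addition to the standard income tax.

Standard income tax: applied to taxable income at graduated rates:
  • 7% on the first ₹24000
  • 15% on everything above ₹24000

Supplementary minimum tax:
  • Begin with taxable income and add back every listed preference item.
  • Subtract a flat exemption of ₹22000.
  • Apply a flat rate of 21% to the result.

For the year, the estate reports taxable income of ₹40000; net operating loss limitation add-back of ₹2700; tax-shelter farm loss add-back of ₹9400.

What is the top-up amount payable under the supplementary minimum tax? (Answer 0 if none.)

Standard income tax:
  ₹24000 × 7% = ₹1680
  ₹16000 × 15% = ₹2400
  → ₹4080

Supplementary minimum tax:
  Adjusted income: ₹40000 + ₹2700 + ₹9400 = ₹52100
  Less exemption ₹22000 → base ₹30100
  ₹30100 × 21% = ₹6321

Excess of supplementary minimum tax over standard income tax: ₹6321 − ₹4080 = ₹2241.

₹2241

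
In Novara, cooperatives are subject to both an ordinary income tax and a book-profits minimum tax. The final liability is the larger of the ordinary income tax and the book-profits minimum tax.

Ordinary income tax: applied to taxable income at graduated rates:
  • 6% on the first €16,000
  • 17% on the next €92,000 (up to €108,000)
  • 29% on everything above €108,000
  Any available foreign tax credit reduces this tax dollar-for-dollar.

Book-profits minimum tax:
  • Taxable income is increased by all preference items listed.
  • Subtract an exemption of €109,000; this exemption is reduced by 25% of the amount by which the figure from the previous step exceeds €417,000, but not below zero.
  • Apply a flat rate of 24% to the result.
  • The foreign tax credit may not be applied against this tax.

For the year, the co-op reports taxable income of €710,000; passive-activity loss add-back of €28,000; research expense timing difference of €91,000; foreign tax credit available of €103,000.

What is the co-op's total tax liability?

€197,520

Ordinary income tax:
  €16,000 × 6% = €960
  €92,000 × 17% = €15,640
  €602,000 × 29% = €174,580
  → €191,180
  Less foreign tax credit €103,000 → €88,180

Book-profits minimum tax:
  Adjusted income: €710,000 + €28,000 + €91,000 = €829,000
  Exemption: €109,000 − 25% × (€829,000 − €417,000) = €109,000 − €103,000 = €6,000
  Base: €829,000 − €6,000 = €823,000
  €823,000 × 24% = €197,520

€197,520 > €88,180, so the book-profits minimum tax is the binding amount.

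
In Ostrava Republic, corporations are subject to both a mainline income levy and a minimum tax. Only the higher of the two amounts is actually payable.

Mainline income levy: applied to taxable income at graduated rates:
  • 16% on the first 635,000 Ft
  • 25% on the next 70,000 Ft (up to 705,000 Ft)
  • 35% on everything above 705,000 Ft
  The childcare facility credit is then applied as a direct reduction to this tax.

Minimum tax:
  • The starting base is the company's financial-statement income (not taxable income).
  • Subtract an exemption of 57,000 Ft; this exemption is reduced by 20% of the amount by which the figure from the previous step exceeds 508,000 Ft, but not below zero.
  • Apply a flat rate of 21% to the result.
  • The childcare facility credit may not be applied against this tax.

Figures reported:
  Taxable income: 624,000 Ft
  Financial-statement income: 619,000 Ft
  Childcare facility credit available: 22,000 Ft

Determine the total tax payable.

Minimum tax:
  Base (financial-statement income): 619,000 Ft
  Exemption: 57,000 Ft − 20% × (619,000 Ft − 508,000 Ft) = 57,000 Ft − 22,200 Ft = 34,800 Ft
  Base: 619,000 Ft − 34,800 Ft = 584,200 Ft
  584,200 Ft × 21% = 122,682 Ft

Mainline income levy:
  624,000 Ft × 16% = 99,840 Ft
  Less childcare facility credit 22,000 Ft → 77,840 Ft

122,682 Ft > 77,840 Ft, so the minimum tax is the binding amount.

122,682 Ft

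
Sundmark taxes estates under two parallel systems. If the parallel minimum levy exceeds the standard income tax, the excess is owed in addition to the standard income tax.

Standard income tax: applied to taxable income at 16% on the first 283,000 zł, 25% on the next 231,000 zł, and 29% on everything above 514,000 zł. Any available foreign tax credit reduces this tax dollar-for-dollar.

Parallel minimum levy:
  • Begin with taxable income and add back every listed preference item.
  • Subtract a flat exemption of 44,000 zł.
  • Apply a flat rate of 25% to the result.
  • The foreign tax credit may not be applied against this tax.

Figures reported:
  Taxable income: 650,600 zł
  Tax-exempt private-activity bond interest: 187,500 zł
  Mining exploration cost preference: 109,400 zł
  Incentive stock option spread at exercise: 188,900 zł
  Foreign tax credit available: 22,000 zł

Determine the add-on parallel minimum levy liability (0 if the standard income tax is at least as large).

Parallel minimum levy:
  Adjusted income: 650,600 zł + 187,500 zł + 109,400 zł + 188,900 zł = 1,136,400 zł
  Less exemption 44,000 zł → base 1,092,400 zł
  1,092,400 zł × 25% = 273,100 zł

Standard income tax:
  283,000 zł × 16% = 45,280 zł
  231,000 zł × 25% = 57,750 zł
  136,600 zł × 29% = 39,614 zł
  → 142,644 zł
  Less foreign tax credit 22,000 zł → 120,644 zł

Excess of parallel minimum levy over standard income tax: 273,100 zł − 120,644 zł = 152,456 zł.

152,456 zł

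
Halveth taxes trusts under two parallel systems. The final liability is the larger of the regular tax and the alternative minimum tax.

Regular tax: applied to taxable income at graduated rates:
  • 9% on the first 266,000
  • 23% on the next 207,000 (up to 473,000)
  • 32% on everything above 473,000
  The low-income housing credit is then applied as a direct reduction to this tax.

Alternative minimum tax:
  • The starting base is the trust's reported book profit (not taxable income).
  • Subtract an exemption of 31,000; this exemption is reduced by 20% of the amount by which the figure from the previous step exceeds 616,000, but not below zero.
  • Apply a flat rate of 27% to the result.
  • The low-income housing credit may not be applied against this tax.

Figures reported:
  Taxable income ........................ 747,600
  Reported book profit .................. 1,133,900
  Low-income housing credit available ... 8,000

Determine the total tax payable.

Alternative minimum tax:
  Base (reported book profit): 1,133,900
  Exemption: 20% × (1,133,900 − 616,000) = 103,580 ≥ 31,000, so the exemption is fully phased out
  Base: 1,133,900 − 0 = 1,133,900
  1,133,900 × 27% = 306,153

Regular tax:
  266,000 × 9% = 23,940
  207,000 × 23% = 47,610
  274,600 × 32% = 87,872
  → 159,422
  Less low-income housing credit 8,000 → 151,422

306,153 > 151,422, so the alternative minimum tax is the binding amount.

306,153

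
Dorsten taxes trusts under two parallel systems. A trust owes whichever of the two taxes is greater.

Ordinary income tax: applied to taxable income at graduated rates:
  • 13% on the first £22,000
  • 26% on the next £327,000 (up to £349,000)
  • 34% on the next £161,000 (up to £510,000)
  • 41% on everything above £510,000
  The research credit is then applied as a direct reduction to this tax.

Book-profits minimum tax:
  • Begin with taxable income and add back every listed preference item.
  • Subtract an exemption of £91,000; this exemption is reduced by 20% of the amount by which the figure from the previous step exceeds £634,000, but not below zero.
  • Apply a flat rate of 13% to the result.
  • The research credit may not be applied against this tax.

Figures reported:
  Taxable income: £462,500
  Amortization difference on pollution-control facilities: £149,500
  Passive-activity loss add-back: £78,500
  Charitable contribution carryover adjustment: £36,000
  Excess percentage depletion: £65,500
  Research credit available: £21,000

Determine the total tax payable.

£105,470

Ordinary income tax:
  £22,000 × 13% = £2,860
  £327,000 × 26% = £85,020
  £113,500 × 34% = £38,590
  → £126,470
  Less research credit £21,000 → £105,470

Book-profits minimum tax:
  Adjusted income: £462,500 + £149,500 + £78,500 + £36,000 + £65,500 = £792,000
  Exemption: £91,000 − 20% × (£792,000 − £634,000) = £91,000 − £31,600 = £59,400
  Base: £792,000 − £59,400 = £732,600
  £732,600 × 13% = £95,238

£105,470 > £95,238, so the ordinary income tax governs.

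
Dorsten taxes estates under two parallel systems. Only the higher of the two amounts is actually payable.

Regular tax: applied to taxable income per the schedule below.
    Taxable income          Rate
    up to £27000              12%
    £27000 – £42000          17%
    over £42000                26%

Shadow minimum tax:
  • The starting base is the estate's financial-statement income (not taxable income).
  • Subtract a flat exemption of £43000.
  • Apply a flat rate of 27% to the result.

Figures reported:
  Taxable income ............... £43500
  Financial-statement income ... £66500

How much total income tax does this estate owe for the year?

£6345

Regular tax:
  £27000 × 12% = £3240
  £15000 × 17% = £2550
  £1500 × 26% = £390
  → £6180

Shadow minimum tax:
  Base (financial-statement income): £66500
  Less exemption £43000 → base £23500
  £23500 × 27% = £6345

£6345 > £6180, so the shadow minimum tax is the binding amount.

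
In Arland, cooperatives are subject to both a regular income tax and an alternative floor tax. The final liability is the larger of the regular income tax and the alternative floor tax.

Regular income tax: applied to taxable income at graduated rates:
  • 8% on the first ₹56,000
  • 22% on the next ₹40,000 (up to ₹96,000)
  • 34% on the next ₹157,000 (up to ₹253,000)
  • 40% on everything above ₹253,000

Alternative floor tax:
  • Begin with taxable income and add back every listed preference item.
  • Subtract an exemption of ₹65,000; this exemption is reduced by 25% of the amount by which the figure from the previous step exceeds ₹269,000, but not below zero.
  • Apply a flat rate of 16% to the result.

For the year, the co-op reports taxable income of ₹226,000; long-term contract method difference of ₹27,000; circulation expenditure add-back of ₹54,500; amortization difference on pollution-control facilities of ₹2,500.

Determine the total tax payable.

Alternative floor tax:
  Adjusted income: ₹226,000 + ₹27,000 + ₹54,500 + ₹2,500 = ₹310,000
  Exemption: ₹65,000 − 25% × (₹310,000 − ₹269,000) = ₹65,000 − ₹10,250 = ₹54,750
  Base: ₹310,000 − ₹54,750 = ₹255,250
  ₹255,250 × 16% = ₹40,840

Regular income tax:
  ₹56,000 × 8% = ₹4,480
  ₹40,000 × 22% = ₹8,800
  ₹130,000 × 34% = ₹44,200
  → ₹57,480

₹57,480 > ₹40,840, so the regular income tax governs.

₹57,480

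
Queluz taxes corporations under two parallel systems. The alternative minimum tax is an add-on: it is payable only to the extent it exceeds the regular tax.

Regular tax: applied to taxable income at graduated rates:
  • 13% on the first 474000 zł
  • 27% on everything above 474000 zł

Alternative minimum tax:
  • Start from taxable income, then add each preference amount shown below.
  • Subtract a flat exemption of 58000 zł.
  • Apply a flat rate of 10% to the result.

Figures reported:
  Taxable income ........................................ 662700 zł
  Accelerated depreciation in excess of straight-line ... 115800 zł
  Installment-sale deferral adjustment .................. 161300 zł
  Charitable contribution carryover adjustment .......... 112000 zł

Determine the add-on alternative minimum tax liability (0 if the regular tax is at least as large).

Regular tax:
  474000 zł × 13% = 61620 zł
  188700 zł × 27% = 50949 zł
  → 112569 zł

Alternative minimum tax:
  Adjusted income: 662700 zł + 115800 zł + 161300 zł + 112000 zł = 1051800 zł
  Less exemption 58000 zł → base 993800 zł
  993800 zł × 10% = 99380 zł

99380 zł ≤ 112569 zł, so no add-on is due.

0 zł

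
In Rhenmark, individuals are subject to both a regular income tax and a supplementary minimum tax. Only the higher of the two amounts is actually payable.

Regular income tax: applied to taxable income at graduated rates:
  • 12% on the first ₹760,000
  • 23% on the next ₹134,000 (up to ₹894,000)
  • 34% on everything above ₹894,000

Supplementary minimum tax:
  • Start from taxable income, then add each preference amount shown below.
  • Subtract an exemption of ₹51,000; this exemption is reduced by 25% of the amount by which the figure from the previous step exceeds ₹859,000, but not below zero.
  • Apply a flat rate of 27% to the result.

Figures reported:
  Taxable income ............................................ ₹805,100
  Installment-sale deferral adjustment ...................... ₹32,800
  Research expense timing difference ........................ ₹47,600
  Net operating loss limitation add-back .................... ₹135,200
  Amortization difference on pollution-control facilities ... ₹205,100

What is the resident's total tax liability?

₹330,966

Supplementary minimum tax:
  Adjusted income: ₹805,100 + ₹32,800 + ₹47,600 + ₹135,200 + ₹205,100 = ₹1,225,800
  Exemption: 25% × (₹1,225,800 − ₹859,000) = ₹91,700 ≥ ₹51,000, so the exemption is fully phased out
  Base: ₹1,225,800 − ₹0 = ₹1,225,800
  ₹1,225,800 × 27% = ₹330,966

Regular income tax:
  ₹760,000 × 12% = ₹91,200
  ₹45,100 × 23% = ₹10,373
  → ₹101,573

₹330,966 > ₹101,573, so the supplementary minimum tax is the binding amount.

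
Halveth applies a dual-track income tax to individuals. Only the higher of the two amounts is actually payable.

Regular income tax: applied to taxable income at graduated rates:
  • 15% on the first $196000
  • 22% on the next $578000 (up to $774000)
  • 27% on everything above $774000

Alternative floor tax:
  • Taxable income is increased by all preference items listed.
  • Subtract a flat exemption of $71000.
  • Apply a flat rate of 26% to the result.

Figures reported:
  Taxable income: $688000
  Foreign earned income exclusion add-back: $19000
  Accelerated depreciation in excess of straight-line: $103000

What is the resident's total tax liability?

$192140

Alternative floor tax:
  Adjusted income: $688000 + $19000 + $103000 = $810000
  Less exemption $71000 → base $739000
  $739000 × 26% = $192140

Regular income tax:
  $196000 × 15% = $29400
  $492000 × 22% = $108240
  → $137640

$192140 > $137640, so the alternative floor tax is the binding amount.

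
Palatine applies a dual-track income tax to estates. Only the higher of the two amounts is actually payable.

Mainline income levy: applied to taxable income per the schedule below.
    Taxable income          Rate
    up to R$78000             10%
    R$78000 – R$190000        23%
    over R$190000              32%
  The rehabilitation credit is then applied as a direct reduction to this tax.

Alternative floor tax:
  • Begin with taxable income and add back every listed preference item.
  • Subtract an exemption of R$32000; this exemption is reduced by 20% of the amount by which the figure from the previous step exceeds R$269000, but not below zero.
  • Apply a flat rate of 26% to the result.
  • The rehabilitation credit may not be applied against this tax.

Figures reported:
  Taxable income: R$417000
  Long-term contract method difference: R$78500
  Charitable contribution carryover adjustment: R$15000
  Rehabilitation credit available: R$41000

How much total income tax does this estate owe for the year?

Mainline income levy:
  R$78000 × 10% = R$7800
  R$112000 × 23% = R$25760
  R$227000 × 32% = R$72640
  → R$106200
  Less rehabilitation credit R$41000 → R$65200

Alternative floor tax:
  Adjusted income: R$417000 + R$78500 + R$15000 = R$510500
  Exemption: 20% × (R$510500 − R$269000) = R$48300 ≥ R$32000, so the exemption is fully phased out
  Base: R$510500 − R$0 = R$510500
  R$510500 × 26% = R$132730

R$132730 > R$65200, so the alternative floor tax is the binding amount.

R$132730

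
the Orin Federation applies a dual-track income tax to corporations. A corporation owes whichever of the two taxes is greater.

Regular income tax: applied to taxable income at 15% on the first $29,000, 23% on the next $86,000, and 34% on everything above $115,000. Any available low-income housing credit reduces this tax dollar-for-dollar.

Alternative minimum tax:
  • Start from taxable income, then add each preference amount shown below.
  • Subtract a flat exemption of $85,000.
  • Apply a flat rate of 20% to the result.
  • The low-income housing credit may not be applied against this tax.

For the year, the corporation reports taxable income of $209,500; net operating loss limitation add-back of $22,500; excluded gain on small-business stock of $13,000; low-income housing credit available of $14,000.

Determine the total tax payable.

Alternative minimum tax:
  Adjusted income: $209,500 + $22,500 + $13,000 = $245,000
  Less exemption $85,000 → base $160,000
  $160,000 × 20% = $32,000

Regular income tax:
  $29,000 × 15% = $4,350
  $86,000 × 23% = $19,780
  $94,500 × 34% = $32,130
  → $56,260
  Less low-income housing credit $14,000 → $42,260

$42,260 > $32,000, so the regular income tax governs.

$42,260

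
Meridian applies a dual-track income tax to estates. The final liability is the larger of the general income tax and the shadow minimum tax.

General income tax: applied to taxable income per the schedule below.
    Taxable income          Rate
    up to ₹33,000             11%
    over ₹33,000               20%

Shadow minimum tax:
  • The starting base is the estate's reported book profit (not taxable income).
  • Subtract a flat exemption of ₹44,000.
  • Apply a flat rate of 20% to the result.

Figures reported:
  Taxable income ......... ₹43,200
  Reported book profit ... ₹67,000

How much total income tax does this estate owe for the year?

Shadow minimum tax:
  Base (reported book profit): ₹67,000
  Less exemption ₹44,000 → base ₹23,000
  ₹23,000 × 20% = ₹4,600

General income tax:
  ₹33,000 × 11% = ₹3,630
  ₹10,200 × 20% = ₹2,040
  → ₹5,670

₹5,670 > ₹4,600, so the general income tax governs.

₹5,670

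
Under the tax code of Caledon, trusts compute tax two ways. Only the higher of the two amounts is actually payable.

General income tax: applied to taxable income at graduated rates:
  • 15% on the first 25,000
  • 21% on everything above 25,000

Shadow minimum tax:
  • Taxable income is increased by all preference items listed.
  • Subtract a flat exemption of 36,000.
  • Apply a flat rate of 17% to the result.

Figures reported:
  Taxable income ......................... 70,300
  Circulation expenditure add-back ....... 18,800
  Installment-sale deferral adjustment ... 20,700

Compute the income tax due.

General income tax:
  25,000 × 15% = 3,750
  45,300 × 21% = 9,513
  → 13,263

Shadow minimum tax:
  Adjusted income: 70,300 + 18,800 + 20,700 = 109,800
  Less exemption 36,000 → base 73,800
  73,800 × 17% = 12,546

13,263 > 12,546, so the general income tax governs.

13,263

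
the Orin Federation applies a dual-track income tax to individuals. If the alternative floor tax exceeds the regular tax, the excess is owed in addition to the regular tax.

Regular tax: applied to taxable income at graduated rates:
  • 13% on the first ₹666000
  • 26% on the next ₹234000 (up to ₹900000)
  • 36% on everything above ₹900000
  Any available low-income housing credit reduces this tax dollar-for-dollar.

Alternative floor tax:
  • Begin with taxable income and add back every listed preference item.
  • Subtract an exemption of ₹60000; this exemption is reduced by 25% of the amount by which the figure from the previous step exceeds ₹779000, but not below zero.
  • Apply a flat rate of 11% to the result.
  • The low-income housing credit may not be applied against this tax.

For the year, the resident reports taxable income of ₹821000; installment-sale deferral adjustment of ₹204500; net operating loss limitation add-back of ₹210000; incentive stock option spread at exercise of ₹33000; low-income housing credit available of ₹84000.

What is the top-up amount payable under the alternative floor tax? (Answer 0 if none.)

₹96655

Regular tax:
  ₹666000 × 13% = ₹86580
  ₹155000 × 26% = ₹40300
  → ₹126880
  Less low-income housing credit ₹84000 → ₹42880

Alternative floor tax:
  Adjusted income: ₹821000 + ₹204500 + ₹210000 + ₹33000 = ₹1268500
  Exemption: 25% × (₹1268500 − ₹779000) = ₹122375 ≥ ₹60000, so the exemption is fully phased out
  Base: ₹1268500 − ₹0 = ₹1268500
  ₹1268500 × 11% = ₹139535

Excess of alternative floor tax over regular tax: ₹139535 − ₹42880 = ₹96655.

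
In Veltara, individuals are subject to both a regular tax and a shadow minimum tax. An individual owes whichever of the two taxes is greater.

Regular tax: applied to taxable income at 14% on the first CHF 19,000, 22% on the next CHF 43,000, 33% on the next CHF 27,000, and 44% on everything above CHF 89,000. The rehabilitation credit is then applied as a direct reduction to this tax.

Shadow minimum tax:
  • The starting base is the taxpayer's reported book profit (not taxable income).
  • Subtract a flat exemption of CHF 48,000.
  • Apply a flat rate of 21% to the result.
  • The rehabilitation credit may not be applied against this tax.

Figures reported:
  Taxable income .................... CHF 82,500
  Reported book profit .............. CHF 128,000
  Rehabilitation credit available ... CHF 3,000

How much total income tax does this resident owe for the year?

Regular tax:
  CHF 19,000 × 14% = CHF 2,660
  CHF 43,000 × 22% = CHF 9,460
  CHF 20,500 × 33% = CHF 6,765
  → CHF 18,885
  Less rehabilitation credit CHF 3,000 → CHF 15,885

Shadow minimum tax:
  Base (reported book profit): CHF 128,000
  Less exemption CHF 48,000 → base CHF 80,000
  CHF 80,000 × 21% = CHF 16,800

CHF 16,800 > CHF 15,885, so the shadow minimum tax is the binding amount.

CHF 16,800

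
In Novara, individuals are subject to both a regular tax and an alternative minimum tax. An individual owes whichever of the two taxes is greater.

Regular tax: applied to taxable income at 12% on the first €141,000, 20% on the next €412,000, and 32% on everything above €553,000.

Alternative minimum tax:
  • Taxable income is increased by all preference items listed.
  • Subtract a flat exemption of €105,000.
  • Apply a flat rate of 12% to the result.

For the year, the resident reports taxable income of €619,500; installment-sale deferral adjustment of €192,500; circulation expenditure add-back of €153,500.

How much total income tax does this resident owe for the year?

€120,600

Regular tax:
  €141,000 × 12% = €16,920
  €412,000 × 20% = €82,400
  €66,500 × 32% = €21,280
  → €120,600

Alternative minimum tax:
  Adjusted income: €619,500 + €192,500 + €153,500 = €965,500
  Less exemption €105,000 → base €860,500
  €860,500 × 12% = €103,260

€120,600 > €103,260, so the regular tax governs.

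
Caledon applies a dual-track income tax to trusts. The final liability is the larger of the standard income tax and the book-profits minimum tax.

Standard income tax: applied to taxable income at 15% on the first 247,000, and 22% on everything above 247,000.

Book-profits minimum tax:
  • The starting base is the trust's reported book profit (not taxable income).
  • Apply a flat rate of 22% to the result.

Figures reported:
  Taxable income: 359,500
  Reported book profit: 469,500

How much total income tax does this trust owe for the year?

Book-profits minimum tax:
  Base (reported book profit): 469,500
  469,500 × 22% = 103,290

Standard income tax:
  247,000 × 15% = 37,050
  112,500 × 22% = 24,750
  → 61,800

103,290 > 61,800, so the book-profits minimum tax is the binding amount.

103,290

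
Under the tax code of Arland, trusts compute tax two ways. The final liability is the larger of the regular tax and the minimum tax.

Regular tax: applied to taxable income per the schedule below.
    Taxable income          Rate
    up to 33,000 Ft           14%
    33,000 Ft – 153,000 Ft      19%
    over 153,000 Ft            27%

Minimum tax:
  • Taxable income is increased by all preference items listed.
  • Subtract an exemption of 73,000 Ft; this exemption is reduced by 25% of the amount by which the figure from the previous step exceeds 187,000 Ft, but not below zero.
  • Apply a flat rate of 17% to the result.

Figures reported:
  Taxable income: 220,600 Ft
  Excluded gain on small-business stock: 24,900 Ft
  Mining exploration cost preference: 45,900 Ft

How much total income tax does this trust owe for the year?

Minimum tax:
  Adjusted income: 220,600 Ft + 24,900 Ft + 45,900 Ft = 291,400 Ft
  Exemption: 73,000 Ft − 25% × (291,400 Ft − 187,000 Ft) = 73,000 Ft − 26,100 Ft = 46,900 Ft
  Base: 291,400 Ft − 46,900 Ft = 244,500 Ft
  244,500 Ft × 17% = 41,565 Ft

Regular tax:
  33,000 Ft × 14% = 4,620 Ft
  120,000 Ft × 19% = 22,800 Ft
  67,600 Ft × 27% = 18,252 Ft
  → 45,672 Ft

45,672 Ft > 41,565 Ft, so the regular tax governs.

45,672 Ft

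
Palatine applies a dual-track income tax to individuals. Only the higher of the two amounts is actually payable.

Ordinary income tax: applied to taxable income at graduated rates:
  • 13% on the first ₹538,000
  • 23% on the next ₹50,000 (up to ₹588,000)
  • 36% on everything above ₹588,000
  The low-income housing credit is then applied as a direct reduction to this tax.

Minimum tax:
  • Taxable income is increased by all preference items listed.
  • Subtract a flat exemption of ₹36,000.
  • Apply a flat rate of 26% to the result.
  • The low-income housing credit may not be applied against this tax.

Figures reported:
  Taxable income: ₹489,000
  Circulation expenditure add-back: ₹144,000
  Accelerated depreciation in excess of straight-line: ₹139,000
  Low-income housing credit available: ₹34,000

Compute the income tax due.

Minimum tax:
  Adjusted income: ₹489,000 + ₹144,000 + ₹139,000 = ₹772,000
  Less exemption ₹36,000 → base ₹736,000
  ₹736,000 × 26% = ₹191,360

Ordinary income tax:
  ₹489,000 × 13% = ₹63,570
  Less low-income housing credit ₹34,000 → ₹29,570

₹191,360 > ₹29,570, so the minimum tax is the binding amount.

₹191,360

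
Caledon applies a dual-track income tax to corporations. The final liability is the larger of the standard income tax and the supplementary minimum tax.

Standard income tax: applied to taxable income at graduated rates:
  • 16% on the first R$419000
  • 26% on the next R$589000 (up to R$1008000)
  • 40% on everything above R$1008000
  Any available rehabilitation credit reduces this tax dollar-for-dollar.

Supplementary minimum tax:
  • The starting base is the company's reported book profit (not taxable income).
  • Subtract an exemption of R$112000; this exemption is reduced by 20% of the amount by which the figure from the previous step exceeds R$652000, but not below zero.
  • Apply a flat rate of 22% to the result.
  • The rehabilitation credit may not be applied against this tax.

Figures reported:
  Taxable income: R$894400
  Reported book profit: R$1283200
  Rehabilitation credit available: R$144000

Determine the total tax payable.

Supplementary minimum tax:
  Base (reported book profit): R$1283200
  Exemption: 20% × (R$1283200 − R$652000) = R$126240 ≥ R$112000, so the exemption is fully phased out
  Base: R$1283200 − R$0 = R$1283200
  R$1283200 × 22% = R$282304

Standard income tax:
  R$419000 × 16% = R$67040
  R$475400 × 26% = R$123604
  → R$190644
  Less rehabilitation credit R$144000 → R$46644

R$282304 > R$46644, so the supplementary minimum tax is the binding amount.

R$282304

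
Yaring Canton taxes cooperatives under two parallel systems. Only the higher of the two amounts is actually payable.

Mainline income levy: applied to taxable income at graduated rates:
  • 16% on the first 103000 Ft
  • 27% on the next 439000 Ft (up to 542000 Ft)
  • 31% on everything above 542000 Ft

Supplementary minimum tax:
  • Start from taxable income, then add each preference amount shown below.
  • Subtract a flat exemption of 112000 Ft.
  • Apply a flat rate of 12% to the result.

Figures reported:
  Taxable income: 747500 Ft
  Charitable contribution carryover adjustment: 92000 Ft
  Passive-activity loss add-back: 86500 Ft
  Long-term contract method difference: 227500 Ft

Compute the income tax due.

Supplementary minimum tax:
  Adjusted income: 747500 Ft + 92000 Ft + 86500 Ft + 227500 Ft = 1153500 Ft
  Less exemption 112000 Ft → base 1041500 Ft
  1041500 Ft × 12% = 124980 Ft

Mainline income levy:
  103000 Ft × 16% = 16480 Ft
  439000 Ft × 27% = 118530 Ft
  205500 Ft × 31% = 63705 Ft
  → 198715 Ft

198715 Ft > 124980 Ft, so the mainline income levy governs.

198715 Ft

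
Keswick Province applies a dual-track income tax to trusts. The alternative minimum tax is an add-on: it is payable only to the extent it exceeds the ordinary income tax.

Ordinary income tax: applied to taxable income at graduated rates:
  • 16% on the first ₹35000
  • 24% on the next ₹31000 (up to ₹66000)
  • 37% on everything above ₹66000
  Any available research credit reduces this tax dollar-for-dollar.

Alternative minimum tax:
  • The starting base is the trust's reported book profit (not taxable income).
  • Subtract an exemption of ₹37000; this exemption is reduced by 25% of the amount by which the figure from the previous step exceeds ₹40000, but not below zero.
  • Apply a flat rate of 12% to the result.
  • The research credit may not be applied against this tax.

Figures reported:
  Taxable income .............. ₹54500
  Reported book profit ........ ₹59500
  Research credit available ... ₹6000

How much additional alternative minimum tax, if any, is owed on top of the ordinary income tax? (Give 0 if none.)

Alternative minimum tax:
  Base (reported book profit): ₹59500
  Exemption: ₹37000 − 25% × (₹59500 − ₹40000) = ₹37000 − ₹4875 = ₹32125
  Base: ₹59500 − ₹32125 = ₹27375
  ₹27375 × 12% = ₹3285

Ordinary income tax:
  ₹35000 × 16% = ₹5600
  ₹19500 × 24% = ₹4680
  → ₹10280
  Less research credit ₹6000 → ₹4280

₹3285 ≤ ₹4280, so no add-on is due.

₹0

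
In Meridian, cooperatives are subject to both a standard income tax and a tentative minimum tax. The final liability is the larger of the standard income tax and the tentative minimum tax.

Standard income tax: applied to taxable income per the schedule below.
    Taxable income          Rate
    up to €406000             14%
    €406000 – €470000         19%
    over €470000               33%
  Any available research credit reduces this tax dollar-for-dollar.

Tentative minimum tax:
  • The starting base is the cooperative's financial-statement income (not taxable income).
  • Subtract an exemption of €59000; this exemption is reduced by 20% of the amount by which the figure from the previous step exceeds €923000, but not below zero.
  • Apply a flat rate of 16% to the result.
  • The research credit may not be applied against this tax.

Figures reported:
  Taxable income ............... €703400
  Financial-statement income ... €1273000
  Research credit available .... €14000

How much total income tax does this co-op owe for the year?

Tentative minimum tax:
  Base (financial-statement income): €1273000
  Exemption: 20% × (€1273000 − €923000) = €70000 ≥ €59000, so the exemption is fully phased out
  Base: €1273000 − €0 = €1273000
  €1273000 × 16% = €203680

Standard income tax:
  €406000 × 14% = €56840
  €64000 × 19% = €12160
  €233400 × 33% = €77022
  → €146022
  Less research credit €14000 → €132022

€203680 > €132022, so the tentative minimum tax is the binding amount.

€203680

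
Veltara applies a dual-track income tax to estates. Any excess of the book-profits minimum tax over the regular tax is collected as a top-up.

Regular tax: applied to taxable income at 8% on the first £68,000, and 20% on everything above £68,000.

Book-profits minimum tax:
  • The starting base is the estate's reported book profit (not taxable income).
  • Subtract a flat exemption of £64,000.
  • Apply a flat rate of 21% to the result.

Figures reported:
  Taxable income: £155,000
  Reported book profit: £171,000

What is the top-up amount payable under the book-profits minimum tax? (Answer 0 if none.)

£0

Regular tax:
  £68,000 × 8% = £5,440
  £87,000 × 20% = £17,400
  → £22,840

Book-profits minimum tax:
  Base (reported book profit): £171,000
  Less exemption £64,000 → base £107,000
  £107,000 × 21% = £22,470

£22,470 ≤ £22,840, so no add-on is due.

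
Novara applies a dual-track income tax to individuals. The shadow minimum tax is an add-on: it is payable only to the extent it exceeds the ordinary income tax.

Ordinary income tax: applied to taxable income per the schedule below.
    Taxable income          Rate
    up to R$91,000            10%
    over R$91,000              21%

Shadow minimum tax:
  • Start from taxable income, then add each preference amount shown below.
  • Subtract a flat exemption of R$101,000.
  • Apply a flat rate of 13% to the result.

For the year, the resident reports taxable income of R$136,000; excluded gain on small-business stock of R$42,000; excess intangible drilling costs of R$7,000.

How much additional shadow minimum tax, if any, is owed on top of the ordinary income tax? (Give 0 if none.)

R$0

Ordinary income tax:
  R$91,000 × 10% = R$9,100
  R$45,000 × 21% = R$9,450
  → R$18,550

Shadow minimum tax:
  Adjusted income: R$136,000 + R$42,000 + R$7,000 = R$185,000
  Less exemption R$101,000 → base R$84,000
  R$84,000 × 13% = R$10,920

R$10,920 ≤ R$18,550, so no add-on is due.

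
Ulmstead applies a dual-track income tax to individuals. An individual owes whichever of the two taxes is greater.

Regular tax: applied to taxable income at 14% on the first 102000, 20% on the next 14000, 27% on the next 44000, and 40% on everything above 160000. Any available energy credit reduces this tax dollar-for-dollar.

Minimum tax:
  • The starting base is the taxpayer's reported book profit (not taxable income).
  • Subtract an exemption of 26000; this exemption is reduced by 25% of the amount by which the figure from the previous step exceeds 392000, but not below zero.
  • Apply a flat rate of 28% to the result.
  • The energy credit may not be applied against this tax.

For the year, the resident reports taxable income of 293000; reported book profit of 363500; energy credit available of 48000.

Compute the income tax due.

Minimum tax:
  Base (reported book profit): 363500
  Exemption: 363500 ≤ 392000, so full 26000 applies
  Base: 363500 − 26000 = 337500
  337500 × 28% = 94500

Regular tax:
  102000 × 14% = 14280
  14000 × 20% = 2800
  44000 × 27% = 11880
  133000 × 40% = 53200
  → 82160
  Less energy credit 48000 → 34160

94500 > 34160, so the minimum tax is the binding amount.

94500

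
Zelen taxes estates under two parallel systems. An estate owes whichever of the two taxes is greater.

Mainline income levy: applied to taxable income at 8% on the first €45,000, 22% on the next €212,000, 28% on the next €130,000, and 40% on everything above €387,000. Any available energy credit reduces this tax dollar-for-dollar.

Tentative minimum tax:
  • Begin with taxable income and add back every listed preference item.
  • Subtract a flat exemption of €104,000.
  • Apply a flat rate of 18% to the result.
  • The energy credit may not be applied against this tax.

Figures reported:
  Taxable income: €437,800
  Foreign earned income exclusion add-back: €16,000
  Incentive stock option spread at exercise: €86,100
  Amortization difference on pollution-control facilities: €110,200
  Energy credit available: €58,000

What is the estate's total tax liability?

Mainline income levy:
  €45,000 × 8% = €3,600
  €212,000 × 22% = €46,640
  €130,000 × 28% = €36,400
  €50,800 × 40% = €20,320
  → €106,960
  Less energy credit €58,000 → €48,960

Tentative minimum tax:
  Adjusted income: €437,800 + €16,000 + €86,100 + €110,200 = €650,100
  Less exemption €104,000 → base €546,100
  €546,100 × 18% = €98,298

€98,298 > €48,960, so the tentative minimum tax is the binding amount.

€98,298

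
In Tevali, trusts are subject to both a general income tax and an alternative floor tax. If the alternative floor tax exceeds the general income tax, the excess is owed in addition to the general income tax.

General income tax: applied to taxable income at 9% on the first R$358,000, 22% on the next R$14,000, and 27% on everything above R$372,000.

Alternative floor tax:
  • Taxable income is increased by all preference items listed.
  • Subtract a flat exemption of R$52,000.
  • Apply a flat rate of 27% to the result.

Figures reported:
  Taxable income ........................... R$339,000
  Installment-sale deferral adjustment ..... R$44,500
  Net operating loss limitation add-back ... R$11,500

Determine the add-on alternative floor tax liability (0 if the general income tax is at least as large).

R$62,100

General income tax:
  R$339,000 × 9% = R$30,510

Alternative floor tax:
  Adjusted income: R$339,000 + R$44,500 + R$11,500 = R$395,000
  Less exemption R$52,000 → base R$343,000
  R$343,000 × 27% = R$92,610

Excess of alternative floor tax over general income tax: R$92,610 − R$30,510 = R$62,100.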